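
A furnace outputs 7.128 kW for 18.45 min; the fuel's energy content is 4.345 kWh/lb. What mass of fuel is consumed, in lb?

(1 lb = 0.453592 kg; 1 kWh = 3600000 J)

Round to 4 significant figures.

7.128 kW → 7128 W
18.45 min → 1107 s
E = P × t = 7128 × 1107 = 7.8907×10⁶ J
4.345 kWh/lb → 3.44847×10⁷ J/kg
m = E / e_s = 7.8907×10⁶ / 3.44847×10⁷ = 0.228817 kg
In lb: 0.228817 / 0.453592 = 0.504456 lb

0.5045 lb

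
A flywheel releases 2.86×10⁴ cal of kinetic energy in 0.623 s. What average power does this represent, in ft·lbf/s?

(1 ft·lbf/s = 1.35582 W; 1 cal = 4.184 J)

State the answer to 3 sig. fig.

1.42×10⁵ ft·lbf/s

2.86×10⁴ cal × 4.184 → 119662 J
P = E / t = 119662 J / 0.623 s = 192074 W
192074 W ÷ (1.35582 W/ft·lbf/s) = 141666 ft·lbf/s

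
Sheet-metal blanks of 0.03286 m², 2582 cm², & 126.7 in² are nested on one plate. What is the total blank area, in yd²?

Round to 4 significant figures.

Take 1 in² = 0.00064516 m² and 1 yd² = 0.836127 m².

0.4459 yd²

0.03286 m² (already m²)
2582 cm² × 0.0001 = 0.2582 m²
126.7 in² × 0.00064516 = 0.0817418 m²
Sum: 0.03286 + 0.2582 + 0.0817418 = 0.372802 m²
In yd²: 0.372802 / 0.836127 = 0.445868 yd²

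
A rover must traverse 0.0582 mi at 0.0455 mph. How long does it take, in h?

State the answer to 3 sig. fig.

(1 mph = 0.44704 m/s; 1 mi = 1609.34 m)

0.0582 mi × 1609.34 → 93.6636 m
0.0455 mph × 0.44704 → 0.0203403 m/s
t = d / v = 93.6636 m / 0.0203403 m/s = 4604.83 s
4604.83 s ÷ (3600 s/h) = 1.27912 h

1.28 h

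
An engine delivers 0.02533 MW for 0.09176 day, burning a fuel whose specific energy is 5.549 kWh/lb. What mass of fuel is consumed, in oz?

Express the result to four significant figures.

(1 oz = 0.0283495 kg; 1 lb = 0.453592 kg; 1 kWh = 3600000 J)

0.02533 MW → 25330 W
0.09176 day → 7928.06 s
E = P × t = 25330 × 7928.06 = 2.00818×10⁸ J
5.549 kWh/lb → 4.40405×10⁷ J/kg
m = E / e_s = 2.00818×10⁸ / 4.40405×10⁷ = 4.55985 kg
In oz: 4.55985 / 0.0283495 = 160.844 oz

160.8 oz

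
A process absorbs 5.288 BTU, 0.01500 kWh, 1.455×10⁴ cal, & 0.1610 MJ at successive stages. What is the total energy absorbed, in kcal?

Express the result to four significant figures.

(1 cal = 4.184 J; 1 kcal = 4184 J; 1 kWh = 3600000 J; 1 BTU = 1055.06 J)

67.27 kcal

5.288 BTU × 1055.06 = 5579.16 J
0.01500 kWh × 3600000 = 54000 J
1.455×10⁴ cal × 4.184 = 60877.2 J
0.1610 MJ × 1000000 = 161000 J
Combined: 5579.16 + 54000 + 60877.2 + 161000 = 281456 J
In kcal: 281456 / 4184 = 67.2696 kcal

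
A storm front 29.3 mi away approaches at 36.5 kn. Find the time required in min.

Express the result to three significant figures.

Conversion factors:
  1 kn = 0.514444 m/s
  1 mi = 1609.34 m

29.3 mi × 1609.34 = 47153.7 m
36.5 kn × 0.514444 = 18.7772 m/s
t = d / v = 47153.7 m / 18.7772 m/s = 2511.22 s
2511.22 s ÷ (60 s/min) = 41.8537 min

41.9 min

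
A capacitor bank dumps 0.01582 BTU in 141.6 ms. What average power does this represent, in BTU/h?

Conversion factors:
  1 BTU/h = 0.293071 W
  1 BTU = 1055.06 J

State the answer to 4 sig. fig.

402.2 BTU/h

0.01582 BTU × 1055.06 → 16.691 J
141.6 ms × 0.001 → 0.1416 s
P = E / t = 16.691 J / 0.1416 s = 117.874 W
117.874 W ÷ (0.293071 W/BTU/h) = 402.203 BTU/h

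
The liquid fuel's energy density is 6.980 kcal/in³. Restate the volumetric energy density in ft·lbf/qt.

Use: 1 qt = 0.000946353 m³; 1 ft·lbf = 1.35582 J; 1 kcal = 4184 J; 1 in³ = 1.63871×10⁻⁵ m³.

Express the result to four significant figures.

1.244×10⁶ ft·lbf/qt

6.980 kcal/in³ × 4184 J/kcal ÷ 1.63871×10⁻⁵ m³/in³ = 1.78215×10⁹ J/m³
1.78215×10⁹ J/m³ ÷ 1.35582 J/ft·lbf × 0.000946353 m³/qt = 1.24393×10⁶ ft·lbf/qt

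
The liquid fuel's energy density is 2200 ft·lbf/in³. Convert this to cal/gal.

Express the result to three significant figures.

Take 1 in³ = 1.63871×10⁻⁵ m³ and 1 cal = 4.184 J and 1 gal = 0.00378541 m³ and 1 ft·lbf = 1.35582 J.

1.65×10⁵ cal/gal

2200 ft·lbf/in³ × 1.35582 J/ft·lbf ÷ 1.63871×10⁻⁵ m³/in³ = 1.82021×10⁸ J/m³
1.82021×10⁸ J/m³ ÷ 4.184 J/cal × 0.00378541 m³/gal = 164681 cal/gal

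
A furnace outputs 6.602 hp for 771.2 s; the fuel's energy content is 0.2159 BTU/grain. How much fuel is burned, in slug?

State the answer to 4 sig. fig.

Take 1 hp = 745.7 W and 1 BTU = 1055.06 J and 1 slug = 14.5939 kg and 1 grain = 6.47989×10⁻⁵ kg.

6.602 hp → 4923.11 W
E = P × t = 4923.11 × 771.2 = 3.7967×10⁶ J
0.2159 BTU/grain → 3.5153×10⁶ J/kg
m = E / e_s = 3.7967×10⁶ / 3.5153×10⁶ = 1.08005 kg
In slug: 1.08005 / 14.5939 = 0.0740069 slug

0.07401 slug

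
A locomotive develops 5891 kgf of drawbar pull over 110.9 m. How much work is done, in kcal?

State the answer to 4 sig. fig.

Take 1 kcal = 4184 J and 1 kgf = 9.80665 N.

1531 kcal

5891 kgf × 9.80665 → 57771 N
W = F × d = 57771 N × 110.9 m = 6.4068×10⁶ J
6.4068×10⁶ J ÷ (4184 J/kcal) = 1531.26 kcal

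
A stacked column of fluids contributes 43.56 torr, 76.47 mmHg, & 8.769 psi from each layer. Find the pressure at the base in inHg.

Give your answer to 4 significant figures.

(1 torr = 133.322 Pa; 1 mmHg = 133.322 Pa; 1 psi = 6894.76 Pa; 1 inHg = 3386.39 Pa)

43.56 torr × 133.322 → 5807.51 Pa
76.47 mmHg × 133.322 → 10195.1 Pa
8.769 psi × 6894.76 → 60460.2 Pa
Total: 5807.51 + 10195.1 + 60460.2 = 76462.8 Pa
In inHg: 76462.8 / 3386.39 = 22.5794 inHg

22.58 inHg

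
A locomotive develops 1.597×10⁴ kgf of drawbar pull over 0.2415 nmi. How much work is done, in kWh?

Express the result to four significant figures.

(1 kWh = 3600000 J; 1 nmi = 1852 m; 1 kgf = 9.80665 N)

1.597×10⁴ kgf × 9.80665 = 156612 N
0.2415 nmi × 1852 = 447.258 m
W = F × d = 156612 N × 447.258 m = 7.0046×10⁷ J
7.0046×10⁷ J ÷ (3600000 J/kWh) = 19.4572 kWh

19.46 kWh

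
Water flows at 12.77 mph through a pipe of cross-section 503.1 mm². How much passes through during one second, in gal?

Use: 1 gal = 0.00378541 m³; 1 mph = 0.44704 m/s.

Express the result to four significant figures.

12.77 mph × 0.44704 → 5.7087 m/s
503.1 mm² × 10⁻⁶ → 5.031×10⁻⁴ m²
V = v × A × t = 5.7087 m/s × 5.031×10⁻⁴ m² × 1 s = 0.00287205 m³
0.00287205 m³ ÷ (0.00378541 m³/gal) = 0.758716 gal

0.7587 gal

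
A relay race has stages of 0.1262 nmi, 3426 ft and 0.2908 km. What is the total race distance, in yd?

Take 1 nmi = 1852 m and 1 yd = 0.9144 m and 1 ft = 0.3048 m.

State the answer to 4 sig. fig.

1716 yd

0.1262 nmi × 1852 → 233.722 m
3426 ft × 0.3048 → 1044.24 m
0.2908 km × 1000 → 290.8 m
Total: 233.722 + 1044.24 + 290.8 = 1568.76 m
In yd: 1568.76 / 0.9144 = 1715.62 yd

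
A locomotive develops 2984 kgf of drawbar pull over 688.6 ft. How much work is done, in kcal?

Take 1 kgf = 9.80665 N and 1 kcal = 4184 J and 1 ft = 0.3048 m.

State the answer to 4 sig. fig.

1468 kcal

2984 kgf × 9.80665 = 29263 N
688.6 ft × 0.3048 = 209.885 m
W = F × d = 29263 N × 209.885 m = 6.14186×10⁶ J
6.14186×10⁶ J ÷ (4184 J/kcal) = 1467.94 kcal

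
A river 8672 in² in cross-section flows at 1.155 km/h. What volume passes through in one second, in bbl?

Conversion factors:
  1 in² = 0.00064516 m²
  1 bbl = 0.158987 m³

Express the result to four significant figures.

1.155 km/h × (1/3.6) → 0.320833 m/s
8672 in² × 0.00064516 → 5.59483 m²
V = v × A × t = 0.320833 m/s × 5.59483 m² × 1 s = 1.79501 m³
1.79501 m³ ÷ (0.158987 m³/bbl) = 11.2903 bbl

11.29 bbl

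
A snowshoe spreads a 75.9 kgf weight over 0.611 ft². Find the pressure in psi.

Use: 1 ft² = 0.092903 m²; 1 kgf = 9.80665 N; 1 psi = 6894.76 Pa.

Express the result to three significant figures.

75.9 kgf × 9.80665 → 744.325 N
0.611 ft² × 0.092903 → 0.0567637 m²
P = F / A = 744.325 N / 0.0567637 m² = 13112.7 Pa
13112.7 Pa ÷ (6894.76 Pa/psi) = 1.90184 psi

1.90 psi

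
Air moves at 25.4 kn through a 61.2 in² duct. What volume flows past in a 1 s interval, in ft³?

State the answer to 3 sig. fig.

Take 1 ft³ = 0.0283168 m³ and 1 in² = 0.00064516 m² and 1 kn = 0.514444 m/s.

25.4 kn × 0.514444 → 13.0669 m/s
61.2 in² × 0.00064516 → 0.0394838 m²
V = v × A × t = 13.0669 m/s × 0.0394838 m² × 1 s = 0.515931 m³
0.515931 m³ ÷ (0.0283168 m³/ft³) = 18.22 ft³

18.2 ft³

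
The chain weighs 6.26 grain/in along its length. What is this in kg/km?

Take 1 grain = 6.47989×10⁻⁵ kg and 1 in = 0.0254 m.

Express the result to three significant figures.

6.26 grain/in × 6.47989×10⁻⁵ kg/grain ÷ 0.0254 m/in = 0.0159701 kg/m
0.0159701 kg/m × 1000 m/km = 15.9701 kg/km

16.0 kg/km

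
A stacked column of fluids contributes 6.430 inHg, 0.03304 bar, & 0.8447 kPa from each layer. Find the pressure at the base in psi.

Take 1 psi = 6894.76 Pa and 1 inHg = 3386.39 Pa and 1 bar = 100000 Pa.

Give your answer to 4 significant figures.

3.760 psi

6.430 inHg × 3386.39 → 21774.5 Pa
0.03304 bar × 100000 → 3304 Pa
0.8447 kPa × 1000 → 844.7 Pa
Sum: 21774.5 + 3304 + 844.7 = 25923.2 Pa
In psi: 25923.2 / 6894.76 = 3.75984 psi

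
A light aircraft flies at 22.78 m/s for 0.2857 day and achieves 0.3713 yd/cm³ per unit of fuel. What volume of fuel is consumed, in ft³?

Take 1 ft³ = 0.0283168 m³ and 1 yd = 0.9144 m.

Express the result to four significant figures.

0.2857 day → 24684.5 s
d = v × t = 22.78 × 24684.5 = 562313 m
0.3713 yd/cm³ → 339517 m/m³
V = d / (distance per unit fuel) = 562313 / 339517 = 1.65621 m³
In ft³: 1.65621 / 0.0283168 = 58.4886 ft³

58.49 ft³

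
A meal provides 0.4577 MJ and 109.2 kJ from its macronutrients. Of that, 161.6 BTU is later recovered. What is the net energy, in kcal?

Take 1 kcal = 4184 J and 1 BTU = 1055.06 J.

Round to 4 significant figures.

0.4577 MJ × 1000000 → 457700 J
109.2 kJ × 1000 → 109200 J
161.6 BTU × 1055.06 → 170498 J
Sum: 457700 + 109200 − 170498 = 396402 J
In kcal: 396402 / 4184 = 94.7424 kcal

94.74 kcal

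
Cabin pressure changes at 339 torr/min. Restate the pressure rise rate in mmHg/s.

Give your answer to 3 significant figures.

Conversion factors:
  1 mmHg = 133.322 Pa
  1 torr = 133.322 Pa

5.65 mmHg/s

339 torr/min × 133.322 Pa/torr ÷ 60 s/min = 753.269 Pa/s
753.269 Pa/s ÷ 133.322 Pa/mmHg = 5.65 mmHg/s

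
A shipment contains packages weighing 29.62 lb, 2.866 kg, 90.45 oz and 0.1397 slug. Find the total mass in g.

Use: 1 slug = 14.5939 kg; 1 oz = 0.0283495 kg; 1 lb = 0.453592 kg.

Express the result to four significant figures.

2.090×10⁴ g

29.62 lb × 0.453592 = 13.4354 kg
2.866 kg (already kg)
90.45 oz × 0.0283495 = 2.56421 kg
0.1397 slug × 14.5939 = 2.03877 kg
Sum: 13.4354 + 2.866 + 2.56421 + 2.03877 = 20.9044 kg
In g: 20.9044 / 0.001 = 20904.4 g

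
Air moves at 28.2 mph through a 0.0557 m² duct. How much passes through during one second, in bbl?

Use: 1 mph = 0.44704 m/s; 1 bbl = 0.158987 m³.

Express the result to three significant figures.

4.42 bbl

28.2 mph × 0.44704 = 12.6065 m/s
V = v × A × t = 12.6065 m/s × 0.0557 m² × 1 s = 0.702182 m³
0.702182 m³ ÷ (0.158987 m³/bbl) = 4.4166 bbl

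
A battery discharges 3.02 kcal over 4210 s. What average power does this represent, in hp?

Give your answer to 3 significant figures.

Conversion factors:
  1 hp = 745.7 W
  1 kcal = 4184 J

0.00402 hp

3.02 kcal × 4184 → 12635.7 J
P = E / t = 12635.7 J / 4210 s = 3.00135 W
3.00135 W ÷ (745.7 W/hp) = 0.00402488 hp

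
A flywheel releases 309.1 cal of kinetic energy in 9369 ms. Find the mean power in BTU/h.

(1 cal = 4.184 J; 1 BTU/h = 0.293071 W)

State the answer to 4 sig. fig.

471.0 BTU/h

309.1 cal × 4.184 = 1293.27 J
9369 ms × 0.001 = 9.369 s
P = E / t = 1293.27 J / 9.369 s = 138.037 W
138.037 W ÷ (0.293071 W/BTU/h) = 471.002 BTU/h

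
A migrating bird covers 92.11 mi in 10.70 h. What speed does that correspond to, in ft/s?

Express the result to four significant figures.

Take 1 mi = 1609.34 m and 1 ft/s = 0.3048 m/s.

92.11 mi × 1609.34 → 148236 m
10.70 h × 3600 → 38520 s
v = d / t = 148236 m / 38520 s = 3.84829 m/s
3.84829 m/s ÷ (0.3048 m/s/ft/s) = 12.6256 ft/s

12.63 ft/s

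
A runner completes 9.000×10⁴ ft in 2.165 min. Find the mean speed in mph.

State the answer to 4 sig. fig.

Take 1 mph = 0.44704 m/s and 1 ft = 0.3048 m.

472.4 mph

9.000×10⁴ ft × 0.3048 → 27432 m
2.165 min × 60 → 129.9 s
v = d / t = 27432 m / 129.9 s = 211.178 m/s
211.178 m/s ÷ (0.44704 m/s/mph) = 472.392 mph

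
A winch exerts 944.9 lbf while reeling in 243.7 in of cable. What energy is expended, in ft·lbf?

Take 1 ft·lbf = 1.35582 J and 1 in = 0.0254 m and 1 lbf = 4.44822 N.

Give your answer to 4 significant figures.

1.919×10⁴ ft·lbf

944.9 lbf × 4.44822 → 4203.12 N
243.7 in × 0.0254 → 6.18998 m
W = F × d = 4203.12 N × 6.18998 m = 26017.2 J
26017.2 J ÷ (1.35582 J/ft·lbf) = 19189.3 ft·lbf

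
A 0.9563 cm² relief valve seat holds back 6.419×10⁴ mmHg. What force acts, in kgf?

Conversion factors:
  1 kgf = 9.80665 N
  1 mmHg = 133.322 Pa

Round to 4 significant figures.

83.45 kgf

6.419×10⁴ mmHg × 133.322 → 8.55794×10⁶ Pa
0.9563 cm² × 0.0001 → 9.563×10⁻⁵ m²
F = P × A = 8.55794×10⁶ Pa × 9.563×10⁻⁵ m² = 818.396 N
818.396 N ÷ (9.80665 N/kgf) = 83.4532 kgf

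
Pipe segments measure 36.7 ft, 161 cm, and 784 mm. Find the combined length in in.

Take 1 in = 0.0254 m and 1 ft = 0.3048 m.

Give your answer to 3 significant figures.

535 in

36.7 ft × 0.3048 → 11.1862 m
161 cm × 0.01 → 1.61 m
784 mm × 0.001 → 0.784 m
Sum: 11.1862 + 1.61 + 0.784 = 13.5802 m
In in: 13.5802 / 0.0254 = 534.654 in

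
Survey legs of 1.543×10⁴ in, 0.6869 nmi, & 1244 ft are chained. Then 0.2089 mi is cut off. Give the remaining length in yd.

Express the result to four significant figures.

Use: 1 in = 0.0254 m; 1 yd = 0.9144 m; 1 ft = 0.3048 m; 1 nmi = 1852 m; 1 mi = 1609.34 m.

1.543×10⁴ in × 0.0254 = 391.922 m
0.6869 nmi × 1852 = 1272.14 m
1244 ft × 0.3048 = 379.171 m
0.2089 mi × 1609.34 = 336.191 m
Result: 391.922 + 1272.14 + 379.171 − 336.191 = 1707.04 m
In yd: 1707.04 / 0.9144 = 1866.84 yd

1867 yd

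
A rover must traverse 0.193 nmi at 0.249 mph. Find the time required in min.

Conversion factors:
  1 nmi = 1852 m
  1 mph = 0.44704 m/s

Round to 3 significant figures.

53.5 min

0.193 nmi × 1852 = 357.436 m
0.249 mph × 0.44704 = 0.111313 m/s
t = d / v = 357.436 m / 0.111313 m/s = 3211.09 s
3211.09 s ÷ (60 s/min) = 53.5182 min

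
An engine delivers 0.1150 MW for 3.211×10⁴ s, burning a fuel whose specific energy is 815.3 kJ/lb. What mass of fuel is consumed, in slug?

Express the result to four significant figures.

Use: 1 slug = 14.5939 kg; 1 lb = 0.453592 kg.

0.1150 MW → 115000 W
E = P × t = 115000 × 32110 = 3.69265×10⁹ J
815.3 kJ/lb → 1.79743×10⁶ J/kg
m = E / e_s = 3.69265×10⁹ / 1.79743×10⁶ = 2054.41 kg
In slug: 2054.41 / 14.5939 = 140.772 slug

140.8 slug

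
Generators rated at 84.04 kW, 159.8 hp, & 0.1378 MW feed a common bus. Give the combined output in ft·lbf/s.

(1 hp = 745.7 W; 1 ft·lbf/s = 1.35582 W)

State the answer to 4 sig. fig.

2.515×10⁵ ft·lbf/s

84.04 kW × 1000 = 84040 W
159.8 hp × 745.7 = 119163 W
0.1378 MW × 1000000 = 137800 W
Combined: 84040 + 119163 + 137800 = 341003 W
In ft·lbf/s: 341003 / 1.35582 = 251511 ft·lbf/s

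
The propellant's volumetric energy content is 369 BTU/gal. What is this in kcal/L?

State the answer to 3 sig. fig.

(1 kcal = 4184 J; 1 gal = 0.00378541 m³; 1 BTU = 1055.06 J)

24.6 kcal/L

369 BTU/gal × 1055.06 J/BTU ÷ 0.00378541 m³/gal = 1.02847×10⁸ J/m³
1.02847×10⁸ J/m³ ÷ 4184 J/kcal × 0.001 m³/L = 24.581 kcal/L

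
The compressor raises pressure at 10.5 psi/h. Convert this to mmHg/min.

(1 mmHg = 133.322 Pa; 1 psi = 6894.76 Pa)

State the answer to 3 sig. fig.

9.05 mmHg/min

10.5 psi/h × 6894.76 Pa/psi ÷ 3600 s/h = 20.1097 Pa/s
20.1097 Pa/s ÷ 133.322 Pa/mmHg × 60 s/min = 9.05013 mmHg/min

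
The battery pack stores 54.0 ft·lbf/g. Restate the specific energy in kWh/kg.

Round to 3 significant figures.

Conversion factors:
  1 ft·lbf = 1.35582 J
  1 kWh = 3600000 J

0.0203 kWh/kg

54.0 ft·lbf/g × 1.35582 J/ft·lbf ÷ 0.001 kg/g = 73214.3 J/kg
73214.3 J/kg ÷ 3600000 J/kWh = 0.0203373 kWh/kg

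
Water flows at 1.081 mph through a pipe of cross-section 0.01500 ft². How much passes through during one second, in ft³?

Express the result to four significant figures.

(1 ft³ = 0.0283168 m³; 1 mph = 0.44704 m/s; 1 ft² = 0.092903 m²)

0.02378 ft³

1.081 mph × 0.44704 → 0.48325 m/s
0.01500 ft² × 0.092903 → 0.00139354 m²
V = v × A × t = 0.48325 m/s × 0.00139354 m² × 1 s = 6.73428×10⁻⁴ m³
6.73428×10⁻⁴ m³ ÷ (0.0283168 m³/ft³) = 0.0237819 ft³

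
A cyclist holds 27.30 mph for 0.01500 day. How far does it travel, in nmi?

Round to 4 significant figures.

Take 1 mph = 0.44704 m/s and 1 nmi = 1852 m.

8.540 nmi

27.30 mph × 0.44704 = 12.2042 m/s
0.01500 day × 86400 = 1296 s
d = v × t = 12.2042 m/s × 1296 s = 15816.6 m
15816.6 m ÷ (1852 m/nmi) = 8.54028 nmi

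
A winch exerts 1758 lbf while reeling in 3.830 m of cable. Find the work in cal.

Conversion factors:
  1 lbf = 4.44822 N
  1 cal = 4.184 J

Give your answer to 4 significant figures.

7158 cal

1758 lbf × 4.44822 = 7819.97 N
W = F × d = 7819.97 N × 3.83 m = 29950.5 J
29950.5 J ÷ (4.184 J/cal) = 7158.34 cal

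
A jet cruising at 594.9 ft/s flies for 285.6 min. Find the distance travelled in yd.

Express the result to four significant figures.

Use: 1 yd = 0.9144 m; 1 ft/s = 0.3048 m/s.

3.398×10⁶ yd

594.9 ft/s × 0.3048 → 181.326 m/s
285.6 min × 60 → 17136 s
d = v × t = 181.326 m/s × 17136 s = 3.1072×10⁶ m
3.1072×10⁶ m ÷ (0.9144 m/yd) = 3.39808×10⁶ yd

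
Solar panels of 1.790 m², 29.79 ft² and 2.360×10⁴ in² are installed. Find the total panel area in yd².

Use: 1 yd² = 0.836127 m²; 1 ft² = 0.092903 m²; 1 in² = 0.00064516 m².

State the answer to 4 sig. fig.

1.790 m² (already m²)
29.79 ft² × 0.092903 = 2.76758 m²
2.360×10⁴ in² × 0.00064516 = 15.2258 m²
Combined: 1.79 + 2.76758 + 15.2258 = 19.7834 m²
In yd²: 19.7834 / 0.836127 = 23.6608 yd²

23.66 yd²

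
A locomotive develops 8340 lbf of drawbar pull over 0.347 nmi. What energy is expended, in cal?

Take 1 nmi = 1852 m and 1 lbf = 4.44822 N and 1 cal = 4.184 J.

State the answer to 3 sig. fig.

8340 lbf × 4.44822 → 37098.2 N
0.347 nmi × 1852 → 642.644 m
W = F × d = 37098.2 N × 642.644 m = 2.38409×10⁷ J
2.38409×10⁷ J ÷ (4.184 J/cal) = 5.69811×10⁶ cal

5.70×10⁶ cal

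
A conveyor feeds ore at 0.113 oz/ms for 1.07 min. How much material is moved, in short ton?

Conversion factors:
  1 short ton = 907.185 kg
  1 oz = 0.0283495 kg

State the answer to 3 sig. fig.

0.113 oz/ms → 3.20349 kg/s
1.07 min → 64.2 s
m = ṁ × t = 3.20349 × 64.2 = 205.664 kg
In short ton: 205.664 / 907.185 = 0.226706 short ton

0.227 short ton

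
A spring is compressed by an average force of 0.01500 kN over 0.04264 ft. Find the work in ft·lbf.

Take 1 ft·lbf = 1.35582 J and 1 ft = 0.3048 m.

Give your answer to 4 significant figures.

0.1438 ft·lbf

0.01500 kN × 1000 → 15 N
0.04264 ft × 0.3048 → 0.0129967 m
W = F × d = 15 N × 0.0129967 m = 0.19495 J
0.19495 J ÷ (1.35582 J/ft·lbf) = 0.143788 ft·lbf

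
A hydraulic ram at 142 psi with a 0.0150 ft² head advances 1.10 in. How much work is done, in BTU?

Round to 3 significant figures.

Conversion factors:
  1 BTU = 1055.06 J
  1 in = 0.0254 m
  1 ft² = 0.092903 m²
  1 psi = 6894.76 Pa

0.0361 BTU

142 psi → 979056 Pa
0.0150 ft² → 0.00139354 m²
F = P × A = 979056 × 0.00139354 = 1364.35 N
1.10 in → 0.02794 m
W = F × d = 1364.35 × 0.02794 = 38.1199 J
In BTU: 38.1199 / 1055.06 = 0.0361306 BTU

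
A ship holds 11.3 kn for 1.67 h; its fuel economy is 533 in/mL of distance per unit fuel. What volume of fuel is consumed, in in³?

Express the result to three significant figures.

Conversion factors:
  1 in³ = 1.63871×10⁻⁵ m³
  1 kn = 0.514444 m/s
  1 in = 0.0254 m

158 in³

11.3 kn → 5.81322 m/s
1.67 h → 6012 s
d = v × t = 5.81322 × 6012 = 34949.1 m
533 in/mL → 1.35382×10⁷ m/m³
V = d / (distance per unit fuel) = 34949.1 / 1.35382×10⁷ = 0.00258152 m³
In in³: 0.00258152 / 1.63871×10⁻⁵ = 157.534 in³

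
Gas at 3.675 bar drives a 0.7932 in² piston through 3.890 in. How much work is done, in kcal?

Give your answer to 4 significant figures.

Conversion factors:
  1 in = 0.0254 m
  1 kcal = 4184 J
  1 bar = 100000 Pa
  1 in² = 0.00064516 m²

3.675 bar → 367500 Pa
0.7932 in² → 5.11741×10⁻⁴ m²
F = P × A = 367500 × 5.11741×10⁻⁴ = 188.065 N
3.890 in → 0.098806 m
W = F × d = 188.065 × 0.098806 = 18.582 J
In kcal: 18.582 / 4184 = 0.0044412 kcal

0.004441 kcal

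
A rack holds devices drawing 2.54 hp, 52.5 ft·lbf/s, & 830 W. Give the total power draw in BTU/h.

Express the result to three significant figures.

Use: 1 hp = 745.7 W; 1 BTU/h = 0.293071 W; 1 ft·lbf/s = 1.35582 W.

2.54 hp × 745.7 = 1894.08 W
52.5 ft·lbf/s × 1.35582 = 71.1806 W
830 W (already W)
Sum: 1894.08 + 71.1806 + 830 = 2795.26 W
In BTU/h: 2795.26 / 0.293071 = 9537.83 BTU/h

9540 BTU/h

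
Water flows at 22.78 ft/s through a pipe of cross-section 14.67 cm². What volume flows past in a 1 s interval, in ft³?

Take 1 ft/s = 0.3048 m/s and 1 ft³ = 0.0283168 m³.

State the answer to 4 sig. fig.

22.78 ft/s × 0.3048 = 6.94334 m/s
14.67 cm² × 0.0001 = 0.001467 m²
V = v × A × t = 6.94334 m/s × 0.001467 m² × 1 s = 0.0101859 m³
0.0101859 m³ ÷ (0.0283168 m³/ft³) = 0.359712 ft³

0.3597 ft³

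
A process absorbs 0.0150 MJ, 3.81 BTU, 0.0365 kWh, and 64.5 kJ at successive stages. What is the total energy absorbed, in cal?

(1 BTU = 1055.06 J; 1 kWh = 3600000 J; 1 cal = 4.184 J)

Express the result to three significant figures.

5.14×10⁴ cal

0.0150 MJ × 1000000 = 15000 J
3.81 BTU × 1055.06 = 4019.78 J
0.0365 kWh × 3600000 = 131400 J
64.5 kJ × 1000 = 64500 J
Sum: 15000 + 4019.78 + 131400 + 64500 = 214920 J
In cal: 214920 / 4.184 = 51367.1 cal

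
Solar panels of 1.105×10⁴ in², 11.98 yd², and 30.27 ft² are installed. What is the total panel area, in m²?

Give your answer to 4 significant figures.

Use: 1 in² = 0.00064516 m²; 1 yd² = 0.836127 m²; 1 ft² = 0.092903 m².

1.105×10⁴ in² × 0.00064516 → 7.12902 m²
11.98 yd² × 0.836127 → 10.0168 m²
30.27 ft² × 0.092903 → 2.81217 m²
Sum: 7.12902 + 10.0168 + 2.81217 = 19.958 m²

19.96 m²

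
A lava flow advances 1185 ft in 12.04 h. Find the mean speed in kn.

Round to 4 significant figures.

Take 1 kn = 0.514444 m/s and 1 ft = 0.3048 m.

0.01620 kn

1185 ft × 0.3048 → 361.188 m
12.04 h × 3600 → 43344 s
v = d / t = 361.188 m / 43344 s = 0.00833306 m/s
0.00833306 m/s ÷ (0.514444 m/s/kn) = 0.0161982 kn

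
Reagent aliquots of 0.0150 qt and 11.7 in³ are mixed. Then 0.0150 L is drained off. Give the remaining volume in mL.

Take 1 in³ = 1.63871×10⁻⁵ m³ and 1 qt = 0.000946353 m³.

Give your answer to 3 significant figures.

0.0150 qt × 0.000946353 = 1.41953×10⁻⁵ m³
11.7 in³ × 1.63871×10⁻⁵ = 1.91729×10⁻⁴ m³
0.0150 L × 0.001 = 1.5×10⁻⁵ m³
Result: 1.41953×10⁻⁵ + 1.91729×10⁻⁴ − 1.5×10⁻⁵ = 1.90924×10⁻⁴ m³
In mL: 1.90924×10⁻⁴ / 10⁻⁶ = 190.924 mL

191 mL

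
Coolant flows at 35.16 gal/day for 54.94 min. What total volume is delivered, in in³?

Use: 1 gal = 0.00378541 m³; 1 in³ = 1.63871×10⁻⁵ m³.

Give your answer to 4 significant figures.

35.16 gal/day → 1.54045×10⁻⁶ m³/s
54.94 min → 3296.4 s
V = Q × t = 1.54045×10⁻⁶ × 3296.4 = 0.00507794 m³
In in³: 0.00507794 / 1.63871×10⁻⁵ = 309.874 in³

309.9 in³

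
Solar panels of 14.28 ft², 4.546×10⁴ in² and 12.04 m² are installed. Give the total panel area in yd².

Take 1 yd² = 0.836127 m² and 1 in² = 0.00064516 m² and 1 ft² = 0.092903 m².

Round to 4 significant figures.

14.28 ft² × 0.092903 = 1.32665 m²
4.546×10⁴ in² × 0.00064516 = 29.329 m²
12.04 m² (already m²)
Total: 1.32665 + 29.329 + 12.04 = 42.6956 m²
In yd²: 42.6956 / 0.836127 = 51.0635 yd²

51.06 yd²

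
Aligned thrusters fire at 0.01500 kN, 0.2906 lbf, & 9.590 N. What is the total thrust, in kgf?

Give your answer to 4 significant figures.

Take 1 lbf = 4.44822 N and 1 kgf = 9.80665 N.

2.639 kgf

0.01500 kN × 1000 = 15 N
0.2906 lbf × 4.44822 = 1.29265 N
9.590 N (already N)
Total: 15 + 1.29265 + 9.59 = 25.8826 N
In kgf: 25.8826 / 9.80665 = 2.63929 kgf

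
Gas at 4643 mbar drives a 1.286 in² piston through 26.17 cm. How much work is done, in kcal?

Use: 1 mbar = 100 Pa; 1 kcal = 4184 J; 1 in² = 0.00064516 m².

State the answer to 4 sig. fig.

0.02409 kcal

4643 mbar → 464300 Pa
1.286 in² → 8.29676×10⁻⁴ m²
F = P × A = 464300 × 8.29676×10⁻⁴ = 385.219 N
26.17 cm → 0.2617 m
W = F × d = 385.219 × 0.2617 = 100.812 J
In kcal: 100.812 / 4184 = 0.0240946 kcal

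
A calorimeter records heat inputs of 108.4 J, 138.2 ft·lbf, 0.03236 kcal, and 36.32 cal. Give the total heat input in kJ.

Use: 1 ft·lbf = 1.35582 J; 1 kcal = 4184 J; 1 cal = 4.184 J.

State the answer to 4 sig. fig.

0.5831 kJ

108.4 J (already J)
138.2 ft·lbf × 1.35582 = 187.374 J
0.03236 kcal × 4184 = 135.394 J
36.32 cal × 4.184 = 151.963 J
Sum: 108.4 + 187.374 + 135.394 + 151.963 = 583.131 J
In kJ: 583.131 / 1000 = 0.583131 kJ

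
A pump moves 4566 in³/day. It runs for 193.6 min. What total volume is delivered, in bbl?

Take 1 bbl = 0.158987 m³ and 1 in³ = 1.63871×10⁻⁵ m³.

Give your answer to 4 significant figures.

0.06327 bbl

4566 in³/day → 8.66013×10⁻⁷ m³/s
193.6 min → 11616 s
V = Q × t = 8.66013×10⁻⁷ × 11616 = 0.0100596 m³
In bbl: 0.0100596 / 0.158987 = 0.0632731 bbl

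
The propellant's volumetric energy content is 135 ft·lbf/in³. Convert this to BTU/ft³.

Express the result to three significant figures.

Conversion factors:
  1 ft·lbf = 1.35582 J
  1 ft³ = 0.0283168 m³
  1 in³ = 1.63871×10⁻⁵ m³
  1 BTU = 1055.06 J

300 BTU/ft³

135 ft·lbf/in³ × 1.35582 J/ft·lbf ÷ 1.63871×10⁻⁵ m³/in³ = 1.11695×10⁷ J/m³
1.11695×10⁷ J/m³ ÷ 1055.06 J/BTU × 0.0283168 m³/ft³ = 299.779 BTU/ft³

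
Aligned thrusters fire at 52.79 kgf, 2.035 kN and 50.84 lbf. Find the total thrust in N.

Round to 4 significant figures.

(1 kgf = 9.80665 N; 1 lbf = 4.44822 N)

52.79 kgf × 9.80665 = 517.693 N
2.035 kN × 1000 = 2035 N
50.84 lbf × 4.44822 = 226.148 N
Combined: 517.693 + 2035 + 226.148 = 2778.84 N

2779 N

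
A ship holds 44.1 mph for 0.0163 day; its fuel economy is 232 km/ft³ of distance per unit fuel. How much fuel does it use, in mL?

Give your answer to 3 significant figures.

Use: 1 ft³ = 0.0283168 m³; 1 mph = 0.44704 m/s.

3390 mL

44.1 mph → 19.7145 m/s
0.0163 day → 1408.32 s
d = v × t = 19.7145 × 1408.32 = 27764.3 m
232 km/ft³ → 8.19302×10⁶ m/m³
V = d / (distance per unit fuel) = 27764.3 / 8.19302×10⁶ = 0.00338877 m³
In mL: 0.00338877 / 10⁻⁶ = 3388.77 mL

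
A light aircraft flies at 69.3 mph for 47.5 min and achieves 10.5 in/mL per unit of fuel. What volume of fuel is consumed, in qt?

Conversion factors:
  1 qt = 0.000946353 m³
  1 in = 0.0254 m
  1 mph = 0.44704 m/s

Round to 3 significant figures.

69.3 mph → 30.9799 m/s
47.5 min → 2850 s
d = v × t = 30.9799 × 2850 = 88292.7 m
10.5 in/mL → 266700 m/m³
V = d / (distance per unit fuel) = 88292.7 / 266700 = 0.331056 m³
In qt: 0.331056 / 0.000946353 = 349.823 qt

350 qt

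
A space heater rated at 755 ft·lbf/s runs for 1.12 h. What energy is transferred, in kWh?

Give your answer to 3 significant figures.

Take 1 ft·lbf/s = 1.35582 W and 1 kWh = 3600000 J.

1.15 kWh

755 ft·lbf/s × 1.35582 = 1023.64 W
1.12 h × 3600 = 4032 s
E = P × t = 1023.64 W × 4032 s = 4.12732×10⁶ J
4.12732×10⁶ J ÷ (3600000 J/kWh) = 1.14648 kWh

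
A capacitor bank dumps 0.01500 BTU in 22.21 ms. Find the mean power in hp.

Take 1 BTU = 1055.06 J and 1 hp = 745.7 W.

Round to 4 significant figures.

0.01500 BTU × 1055.06 = 15.8259 J
22.21 ms × 0.001 = 0.02221 s
P = E / t = 15.8259 J / 0.02221 s = 712.557 W
712.557 W ÷ (745.7 W/hp) = 0.955555 hp

0.9556 hp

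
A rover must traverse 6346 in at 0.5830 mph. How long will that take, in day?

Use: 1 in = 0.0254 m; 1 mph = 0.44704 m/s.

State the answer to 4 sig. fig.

0.007158 day

6346 in × 0.0254 → 161.188 m
0.5830 mph × 0.44704 → 0.260624 m/s
t = d / v = 161.188 m / 0.260624 m/s = 618.47 s
618.47 s ÷ (86400 s/day) = 0.00715822 day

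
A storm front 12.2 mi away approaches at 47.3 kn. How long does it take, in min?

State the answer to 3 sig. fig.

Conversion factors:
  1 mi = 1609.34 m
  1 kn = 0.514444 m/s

13.4 min

12.2 mi × 1609.34 = 19633.9 m
47.3 kn × 0.514444 = 24.3332 m/s
t = d / v = 19633.9 m / 24.3332 m/s = 806.877 s
806.877 s ÷ (60 s/min) = 13.448 min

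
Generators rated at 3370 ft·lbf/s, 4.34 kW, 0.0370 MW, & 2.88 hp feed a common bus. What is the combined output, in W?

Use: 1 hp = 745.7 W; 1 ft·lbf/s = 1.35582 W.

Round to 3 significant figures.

3370 ft·lbf/s × 1.35582 = 4569.11 W
4.34 kW × 1000 = 4340 W
0.0370 MW × 1000000 = 37000 W
2.88 hp × 745.7 = 2147.62 W
Sum: 4569.11 + 4340 + 37000 + 2147.62 = 48056.7 W

4.81×10⁴ W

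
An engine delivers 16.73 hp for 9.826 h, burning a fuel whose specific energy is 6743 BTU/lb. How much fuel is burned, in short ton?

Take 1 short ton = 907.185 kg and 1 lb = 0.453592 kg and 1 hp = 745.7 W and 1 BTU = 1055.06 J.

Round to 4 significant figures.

16.73 hp → 12475.6 W
9.826 h → 35373.6 s
E = P × t = 12475.6 × 35373.6 = 4.41307×10⁸ J
6743 BTU/lb → 1.56843×10⁷ J/kg
m = E / e_s = 4.41307×10⁸ / 1.56843×10⁷ = 28.1369 kg
In short ton: 28.1369 / 907.185 = 0.0310156 short ton

0.03102 short ton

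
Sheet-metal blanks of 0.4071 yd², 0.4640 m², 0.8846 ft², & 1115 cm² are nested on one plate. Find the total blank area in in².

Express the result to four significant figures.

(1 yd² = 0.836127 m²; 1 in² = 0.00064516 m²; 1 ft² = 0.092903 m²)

1547 in²

0.4071 yd² × 0.836127 = 0.340387 m²
0.4640 m² (already m²)
0.8846 ft² × 0.092903 = 0.082182 m²
1115 cm² × 0.0001 = 0.1115 m²
Combined: 0.340387 + 0.464 + 0.082182 + 0.1115 = 0.998069 m²
In in²: 0.998069 / 0.00064516 = 1547.01 in²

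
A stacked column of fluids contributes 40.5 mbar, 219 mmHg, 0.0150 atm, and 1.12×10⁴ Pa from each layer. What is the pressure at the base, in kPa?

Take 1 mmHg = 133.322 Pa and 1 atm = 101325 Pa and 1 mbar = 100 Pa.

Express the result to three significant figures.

40.5 mbar × 100 → 4050 Pa
219 mmHg × 133.322 → 29197.5 Pa
0.0150 atm × 101325 → 1519.88 Pa
1.12×10⁴ Pa (already Pa)
Total: 4050 + 29197.5 + 1519.88 + 11200 = 45967.4 Pa
In kPa: 45967.4 / 1000 = 45.9674 kPa

46.0 kPa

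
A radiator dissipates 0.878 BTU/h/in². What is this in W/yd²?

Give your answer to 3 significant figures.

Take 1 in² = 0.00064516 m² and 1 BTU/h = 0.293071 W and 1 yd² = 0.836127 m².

0.878 BTU/h/in² × 0.293071 W/BTU/h ÷ 0.00064516 m²/in² = 398.841 W/m²
398.841 W/m² × 0.836127 m²/yd² = 333.482 W/yd²

333 W/yd²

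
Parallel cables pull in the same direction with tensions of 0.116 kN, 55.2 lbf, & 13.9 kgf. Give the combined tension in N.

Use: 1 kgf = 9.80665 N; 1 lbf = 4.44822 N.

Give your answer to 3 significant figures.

498 N

0.116 kN × 1000 = 116 N
55.2 lbf × 4.44822 = 245.542 N
13.9 kgf × 9.80665 = 136.312 N
Sum: 116 + 245.542 + 136.312 = 497.854 N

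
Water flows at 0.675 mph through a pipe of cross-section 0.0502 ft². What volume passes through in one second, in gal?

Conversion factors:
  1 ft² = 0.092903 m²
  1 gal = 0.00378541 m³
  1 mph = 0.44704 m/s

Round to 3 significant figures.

0.675 mph × 0.44704 = 0.301752 m/s
0.0502 ft² × 0.092903 = 0.00466373 m²
V = v × A × t = 0.301752 m/s × 0.00466373 m² × 1 s = 0.00140729 m³
0.00140729 m³ ÷ (0.00378541 m³/gal) = 0.371767 gal

0.372 gal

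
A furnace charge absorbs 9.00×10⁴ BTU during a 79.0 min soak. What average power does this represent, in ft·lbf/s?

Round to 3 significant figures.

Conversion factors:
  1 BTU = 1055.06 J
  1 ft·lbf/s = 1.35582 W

9.00×10⁴ BTU × 1055.06 = 9.49554×10⁷ J
79.0 min × 60 = 4740 s
P = E / t = 9.49554×10⁷ J / 4740 s = 20032.8 W
20032.8 W ÷ (1.35582 W/ft·lbf/s) = 14775.4 ft·lbf/s

1.48×10⁴ ft·lbf/s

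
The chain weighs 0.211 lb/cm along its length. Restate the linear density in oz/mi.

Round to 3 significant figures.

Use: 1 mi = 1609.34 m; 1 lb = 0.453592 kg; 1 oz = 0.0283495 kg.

0.211 lb/cm × 0.453592 kg/lb ÷ 0.01 m/cm = 9.57079 kg/m
9.57079 kg/m ÷ 0.0283495 kg/oz × 1609.34 m/mi = 543313 oz/mi

5.43×10⁵ oz/mi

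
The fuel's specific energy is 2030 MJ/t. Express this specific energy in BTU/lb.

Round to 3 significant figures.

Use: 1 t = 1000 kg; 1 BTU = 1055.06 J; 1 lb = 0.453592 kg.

873 BTU/lb

2030 MJ/t × 1000000 J/MJ ÷ 1000 kg/t = 2.03×10⁶ J/kg
2.03×10⁶ J/kg ÷ 1055.06 J/BTU × 0.453592 kg/lb = 872.739 BTU/lb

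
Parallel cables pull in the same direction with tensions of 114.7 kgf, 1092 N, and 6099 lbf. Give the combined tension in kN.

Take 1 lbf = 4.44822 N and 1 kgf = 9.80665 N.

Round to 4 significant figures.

29.35 kN

114.7 kgf × 9.80665 = 1124.82 N
1092 N (already N)
6099 lbf × 4.44822 = 27129.7 N
Sum: 1124.82 + 1092 + 27129.7 = 29346.5 N
In kN: 29346.5 / 1000 = 29.3465 kN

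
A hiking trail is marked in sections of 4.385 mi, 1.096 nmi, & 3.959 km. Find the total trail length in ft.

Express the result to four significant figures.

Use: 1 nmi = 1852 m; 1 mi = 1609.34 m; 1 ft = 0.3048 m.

4.280×10⁴ ft

4.385 mi × 1609.34 = 7056.96 m
1.096 nmi × 1852 = 2029.79 m
3.959 km × 1000 = 3959 m
Total: 7056.96 + 2029.79 + 3959 = 13045.8 m
In ft: 13045.8 / 0.3048 = 42801.2 ft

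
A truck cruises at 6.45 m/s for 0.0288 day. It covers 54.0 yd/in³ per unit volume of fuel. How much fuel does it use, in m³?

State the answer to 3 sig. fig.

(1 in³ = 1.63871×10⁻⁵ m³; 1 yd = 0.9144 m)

0.0288 day → 2488.32 s
d = v × t = 6.45 × 2488.32 = 16049.7 m
54.0 yd/in³ → 3.0132×10⁶ m/m³
V = d / (distance per unit fuel) = 16049.7 / 3.0132×10⁶ = 0.00532646 m³

0.00533 m³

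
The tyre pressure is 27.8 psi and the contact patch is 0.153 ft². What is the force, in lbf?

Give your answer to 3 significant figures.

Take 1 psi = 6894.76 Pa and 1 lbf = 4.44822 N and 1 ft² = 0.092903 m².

612 lbf

27.8 psi × 6894.76 = 191674 Pa
0.153 ft² × 0.092903 = 0.0142142 m²
F = P × A = 191674 Pa × 0.0142142 m² = 2724.49 N
2724.49 N ÷ (4.44822 N/lbf) = 612.49 lbf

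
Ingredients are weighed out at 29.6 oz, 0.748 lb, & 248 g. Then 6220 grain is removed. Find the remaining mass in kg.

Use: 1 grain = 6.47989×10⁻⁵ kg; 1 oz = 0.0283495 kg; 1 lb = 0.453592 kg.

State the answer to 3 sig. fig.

1.02 kg

29.6 oz × 0.0283495 = 0.839145 kg
0.748 lb × 0.453592 = 0.339287 kg
248 g × 0.001 = 0.248 kg
6220 grain × 6.47989×10⁻⁵ = 0.403049 kg
Result: 0.839145 + 0.339287 + 0.248 − 0.403049 = 1.02338 kg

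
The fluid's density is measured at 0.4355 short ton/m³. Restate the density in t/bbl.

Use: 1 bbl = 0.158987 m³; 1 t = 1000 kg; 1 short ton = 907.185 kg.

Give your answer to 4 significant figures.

0.4355 short ton/m³ × 907.185 kg/short ton = 395.079 kg/m³
395.079 kg/m³ ÷ 1000 kg/t × 0.158987 m³/bbl = 0.0628124 t/bbl

0.06281 t/bbl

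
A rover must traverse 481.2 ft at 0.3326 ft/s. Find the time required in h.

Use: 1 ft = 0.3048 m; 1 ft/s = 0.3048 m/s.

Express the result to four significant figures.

0.4019 h

481.2 ft × 0.3048 = 146.67 m
0.3326 ft/s × 0.3048 = 0.101376 m/s
t = d / v = 146.67 m / 0.101376 m/s = 1446.79 s
1446.79 s ÷ (3600 s/h) = 0.401886 h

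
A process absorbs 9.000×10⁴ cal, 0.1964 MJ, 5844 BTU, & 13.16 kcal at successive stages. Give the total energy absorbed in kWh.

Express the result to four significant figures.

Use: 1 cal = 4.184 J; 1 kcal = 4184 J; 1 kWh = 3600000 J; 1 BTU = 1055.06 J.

9.000×10⁴ cal × 4.184 = 376560 J
0.1964 MJ × 1000000 = 196400 J
5844 BTU × 1055.06 = 6.16577×10⁶ J
13.16 kcal × 4184 = 55061.4 J
Sum: 376560 + 196400 + 6.16577×10⁶ + 55061.4 = 6.79379×10⁶ J
In kWh: 6.79379×10⁶ / 3600000 = 1.88716 kWh

1.887 kWh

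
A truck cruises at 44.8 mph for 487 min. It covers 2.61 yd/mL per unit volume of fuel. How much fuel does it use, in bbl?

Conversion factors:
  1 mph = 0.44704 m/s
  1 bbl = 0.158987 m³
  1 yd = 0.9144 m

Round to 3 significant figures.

1.54 bbl

44.8 mph → 20.0274 m/s
487 min → 29220 s
d = v × t = 20.0274 × 29220 = 585201 m
2.61 yd/mL → 2.38658×10⁶ m/m³
V = d / (distance per unit fuel) = 585201 / 2.38658×10⁶ = 0.245205 m³
In bbl: 0.245205 / 0.158987 = 1.5423 bbl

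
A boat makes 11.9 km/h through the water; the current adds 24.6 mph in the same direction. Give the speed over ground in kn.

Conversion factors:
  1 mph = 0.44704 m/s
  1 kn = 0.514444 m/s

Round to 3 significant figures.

11.9 km/h × (1/3.6) = 3.30556 m/s
24.6 mph × 0.44704 = 10.9972 m/s
Combined: 3.30556 + 10.9972 = 14.3028 m/s
In kn: 14.3028 / 0.514444 = 27.8024 kn

27.8 kn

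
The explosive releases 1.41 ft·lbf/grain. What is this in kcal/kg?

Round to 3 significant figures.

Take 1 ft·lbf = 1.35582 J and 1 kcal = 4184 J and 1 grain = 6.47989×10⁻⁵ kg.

1.41 ft·lbf/grain × 1.35582 J/ft·lbf ÷ 6.47989×10⁻⁵ kg/grain = 29502.1 J/kg
29502.1 J/kg ÷ 4184 J/kcal = 7.05117 kcal/kg

7.05 kcal/kg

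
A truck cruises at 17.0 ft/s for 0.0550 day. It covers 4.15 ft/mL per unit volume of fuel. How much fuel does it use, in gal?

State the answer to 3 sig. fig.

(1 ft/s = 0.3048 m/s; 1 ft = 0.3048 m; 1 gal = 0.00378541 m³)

17.0 ft/s → 5.1816 m/s
0.0550 day → 4752 s
d = v × t = 5.1816 × 4752 = 24623 m
4.15 ft/mL → 1.26492×10⁶ m/m³
V = d / (distance per unit fuel) = 24623 / 1.26492×10⁶ = 0.0194661 m³
In gal: 0.0194661 / 0.00378541 = 5.1424 gal

5.14 gal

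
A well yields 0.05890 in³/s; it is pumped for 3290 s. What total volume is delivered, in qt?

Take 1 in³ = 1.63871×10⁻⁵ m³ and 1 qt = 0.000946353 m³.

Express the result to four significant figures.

3.356 qt

0.05890 in³/s → 9.652×10⁻⁷ m³/s
V = Q × t = 9.652×10⁻⁷ × 3290 = 0.00317551 m³
In qt: 0.00317551 / 0.000946353 = 3.35552 qt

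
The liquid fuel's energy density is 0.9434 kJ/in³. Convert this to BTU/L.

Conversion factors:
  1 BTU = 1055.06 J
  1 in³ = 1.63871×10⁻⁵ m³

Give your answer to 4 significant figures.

54.57 BTU/L

0.9434 kJ/in³ × 1000 J/kJ ÷ 1.63871×10⁻⁵ m³/in³ = 5.75697×10⁷ J/m³
5.75697×10⁷ J/m³ ÷ 1055.06 J/BTU × 0.001 m³/L = 54.5653 BTU/L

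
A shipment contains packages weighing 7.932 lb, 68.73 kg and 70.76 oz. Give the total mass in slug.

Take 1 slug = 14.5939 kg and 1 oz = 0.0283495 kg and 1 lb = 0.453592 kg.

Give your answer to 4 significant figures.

7.932 lb × 0.453592 = 3.59789 kg
68.73 kg (already kg)
70.76 oz × 0.0283495 = 2.00601 kg
Total: 3.59789 + 68.73 + 2.00601 = 74.3339 kg
In slug: 74.3339 / 14.5939 = 5.09349 slug

5.093 slug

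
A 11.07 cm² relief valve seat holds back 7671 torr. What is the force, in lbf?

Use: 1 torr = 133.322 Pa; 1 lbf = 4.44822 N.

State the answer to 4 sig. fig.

7671 torr × 133.322 = 1.02271×10⁶ Pa
11.07 cm² × 0.0001 = 0.001107 m²
F = P × A = 1.02271×10⁶ Pa × 0.001107 m² = 1132.14 N
1132.14 N ÷ (4.44822 N/lbf) = 254.515 lbf

254.5 lbf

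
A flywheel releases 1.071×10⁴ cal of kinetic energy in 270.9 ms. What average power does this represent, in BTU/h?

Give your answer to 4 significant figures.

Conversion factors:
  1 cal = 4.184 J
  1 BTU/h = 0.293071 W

1.071×10⁴ cal × 4.184 → 44810.6 J
270.9 ms × 0.001 → 0.2709 s
P = E / t = 44810.6 J / 0.2709 s = 165414 W
165414 W ÷ (0.293071 W/BTU/h) = 564416 BTU/h

5.644×10⁵ BTU/h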